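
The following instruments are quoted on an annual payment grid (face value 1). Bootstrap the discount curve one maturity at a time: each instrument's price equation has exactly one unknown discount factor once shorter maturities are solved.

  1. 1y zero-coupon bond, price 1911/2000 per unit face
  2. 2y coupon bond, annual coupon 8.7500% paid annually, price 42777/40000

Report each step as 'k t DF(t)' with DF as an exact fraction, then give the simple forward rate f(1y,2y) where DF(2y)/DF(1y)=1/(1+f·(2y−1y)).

1 1 1911/2000
2 2 1813/2000
f(1y,2y) = ((1911/2000)/(1813/2000) − 1)/(1) = 2/37 ≈ 5.4054%

step 1 [1y] zero: DF = P = 1911/2000 ≈ 0.955500
step 2 [2y] bond c/1=7/80: DF=(42777/40000 − 7/80·(0.955500))/(1+7/80) = 1813/2000 ≈ 0.906500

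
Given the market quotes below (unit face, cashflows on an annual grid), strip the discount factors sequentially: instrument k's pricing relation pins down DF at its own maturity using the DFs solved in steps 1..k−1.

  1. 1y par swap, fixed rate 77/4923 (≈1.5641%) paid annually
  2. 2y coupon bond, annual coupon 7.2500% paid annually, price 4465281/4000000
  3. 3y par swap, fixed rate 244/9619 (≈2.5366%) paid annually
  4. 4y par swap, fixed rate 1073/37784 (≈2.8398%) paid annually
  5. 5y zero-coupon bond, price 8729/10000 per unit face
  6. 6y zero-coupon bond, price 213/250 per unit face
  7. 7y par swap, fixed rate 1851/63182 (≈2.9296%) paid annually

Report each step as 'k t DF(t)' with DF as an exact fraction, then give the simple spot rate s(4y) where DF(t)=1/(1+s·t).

1 1 4923/5000
2 2 9743/10000
3 3 2317/2500
4 4 8927/10000
5 5 8729/10000
6 6 213/250
7 7 8149/10000
s(4y) = (1/(8927/10000) − 1)/(4) = 1073/35708 ≈ 3.0049%

step 1 [1y] swap r/1=77/4923: DF=(1 − 77/4923·(0))/(1+77/4923) = 4923/5000 ≈ 0.984600
step 2 [2y] bond c/1=29/400: DF=(4465281/4000000 − 29/400·(0.984600))/(1+29/400) = 9743/10000 ≈ 0.974300
step 3 [3y] swap r/1=244/9619: DF=(1 − 244/9619·(0.984600+0.974300))/(1+244/9619) = 2317/2500 ≈ 0.926800
step 4 [4y] swap r/1=1073/37784: DF=(1 − 1073/37784·(0.984600+0.974300+0.926800))/(1+1073/37784) = 8927/10000 ≈ 0.892700
step 5 [5y] zero: DF = P = 8729/10000 ≈ 0.872900
step 6 [6y] zero: DF = P = 213/250 ≈ 0.852000
step 7 [7y] swap r/1=1851/63182: DF=(1 − 1851/63182·(0.984600+0.974300+0.926800+0.892700+0.872900+0.852000))/(1+1851/63182) = 8149/10000 ≈ 0.814900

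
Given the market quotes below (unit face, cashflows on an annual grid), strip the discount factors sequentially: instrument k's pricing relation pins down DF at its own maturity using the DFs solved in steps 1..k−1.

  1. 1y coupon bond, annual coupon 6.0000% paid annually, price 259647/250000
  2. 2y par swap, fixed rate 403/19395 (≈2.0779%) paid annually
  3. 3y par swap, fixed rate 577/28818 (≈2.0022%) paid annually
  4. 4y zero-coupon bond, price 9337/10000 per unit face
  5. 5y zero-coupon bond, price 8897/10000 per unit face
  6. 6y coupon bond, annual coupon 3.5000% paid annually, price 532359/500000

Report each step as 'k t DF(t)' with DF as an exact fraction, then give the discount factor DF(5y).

step 1 [1y] bond c/1=3/50: DF=(259647/250000 − 3/50·(0))/(1+3/50) = 4899/5000 ≈ 0.979800
step 2 [2y] swap r/1=403/19395: DF=(1 − 403/19395·(0.979800))/(1+403/19395) = 9597/10000 ≈ 0.959700
step 3 [3y] swap r/1=577/28818: DF=(1 − 577/28818·(0.979800+0.959700))/(1+577/28818) = 9423/10000 ≈ 0.942300
step 4 [4y] zero: DF = P = 9337/10000 ≈ 0.933700
step 5 [5y] zero: DF = P = 8897/10000 ≈ 0.889700
step 6 [6y] bond c/1=7/200: DF=(532359/500000 − 7/200·(0.979800+0.959700+0.942300+0.933700+0.889700))/(1+7/200) = 1087/1250 ≈ 0.869600

1 1 4899/5000
2 2 9597/10000
3 3 9423/10000
4 4 9337/10000
5 5 8897/10000
6 6 1087/1250
DF(5y) = 8897/10000 ≈ 0.889700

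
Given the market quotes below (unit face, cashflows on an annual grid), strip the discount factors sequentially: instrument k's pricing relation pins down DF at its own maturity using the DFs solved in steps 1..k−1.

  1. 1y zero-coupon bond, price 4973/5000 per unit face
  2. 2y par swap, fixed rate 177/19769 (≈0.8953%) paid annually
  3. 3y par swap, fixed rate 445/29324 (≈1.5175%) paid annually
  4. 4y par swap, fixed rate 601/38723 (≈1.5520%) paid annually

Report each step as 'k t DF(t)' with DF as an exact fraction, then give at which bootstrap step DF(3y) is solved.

1 1 4973/5000
2 2 9823/10000
3 3 1911/2000
4 4 9399/10000
DF(3y) is solved at step 3

step 1 [1y] zero: DF = P = 4973/5000 ≈ 0.994600
step 2 [2y] swap r/1=177/19769: DF=(1 − 177/19769·(0.994600))/(1+177/19769) = 9823/10000 ≈ 0.982300
step 3 [3y] swap r/1=445/29324: DF=(1 − 445/29324·(0.994600+0.982300))/(1+445/29324) = 1911/2000 ≈ 0.955500
step 4 [4y] swap r/1=601/38723: DF=(1 − 601/38723·(0.994600+0.982300+0.955500))/(1+601/38723) = 9399/10000 ≈ 0.939900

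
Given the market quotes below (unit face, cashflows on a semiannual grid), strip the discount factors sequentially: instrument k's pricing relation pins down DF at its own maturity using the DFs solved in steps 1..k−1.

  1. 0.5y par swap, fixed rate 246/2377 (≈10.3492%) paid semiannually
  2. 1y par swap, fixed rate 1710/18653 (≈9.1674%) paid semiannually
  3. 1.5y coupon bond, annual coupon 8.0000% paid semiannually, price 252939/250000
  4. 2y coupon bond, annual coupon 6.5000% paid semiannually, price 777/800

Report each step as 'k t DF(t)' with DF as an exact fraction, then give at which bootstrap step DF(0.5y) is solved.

step 1 [0.5y] swap r/2=123/2377: DF=(1 − 123/2377·(0))/(1+123/2377) = 2377/2500 ≈ 0.950800
step 2 [1y] swap r/2=855/18653: DF=(1 − 855/18653·(0.950800))/(1+855/18653) = 1829/2000 ≈ 0.914500
step 3 [1.5y] bond c/2=1/25: DF=(252939/250000 − 1/25·(0.950800+0.914500))/(1+1/25) = 9011/10000 ≈ 0.901100
step 4 [2y] bond c/2=13/400: DF=(777/800 − 13/400·(0.950800+0.914500+0.901100))/(1+13/400) = 1067/1250 ≈ 0.853600

1 1/2 2377/2500
2 1 1829/2000
3 3/2 9011/10000
4 2 1067/1250
DF(0.5y) is solved at step 1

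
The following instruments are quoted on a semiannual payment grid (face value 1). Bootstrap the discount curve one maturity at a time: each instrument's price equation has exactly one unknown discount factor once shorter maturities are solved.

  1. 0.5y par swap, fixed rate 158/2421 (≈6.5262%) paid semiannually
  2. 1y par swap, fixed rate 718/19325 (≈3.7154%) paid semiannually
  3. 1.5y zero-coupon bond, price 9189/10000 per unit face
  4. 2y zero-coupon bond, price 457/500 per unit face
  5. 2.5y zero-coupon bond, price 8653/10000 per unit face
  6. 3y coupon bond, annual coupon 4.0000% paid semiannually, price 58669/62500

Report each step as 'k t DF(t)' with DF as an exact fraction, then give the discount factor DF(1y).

step 1 [0.5y] swap r/2=79/2421: DF=(1 − 79/2421·(0))/(1+79/2421) = 2421/2500 ≈ 0.968400
step 2 [1y] swap r/2=359/19325: DF=(1 − 359/19325·(0.968400))/(1+359/19325) = 9641/10000 ≈ 0.964100
step 3 [1.5y] zero: DF = P = 9189/10000 ≈ 0.918900
step 4 [2y] zero: DF = P = 457/500 ≈ 0.914000
step 5 [2.5y] zero: DF = P = 8653/10000 ≈ 0.865300
step 6 [3y] bond c/2=1/50: DF=(58669/62500 − 1/50·(0.968400+0.964100+0.918900+0.914000+0.865300))/(1+1/50) = 1659/2000 ≈ 0.829500

1 1/2 2421/2500
2 1 9641/10000
3 3/2 9189/10000
4 2 457/500
5 5/2 8653/10000
6 3 1659/2000
DF(1y) = 9641/10000 ≈ 0.964100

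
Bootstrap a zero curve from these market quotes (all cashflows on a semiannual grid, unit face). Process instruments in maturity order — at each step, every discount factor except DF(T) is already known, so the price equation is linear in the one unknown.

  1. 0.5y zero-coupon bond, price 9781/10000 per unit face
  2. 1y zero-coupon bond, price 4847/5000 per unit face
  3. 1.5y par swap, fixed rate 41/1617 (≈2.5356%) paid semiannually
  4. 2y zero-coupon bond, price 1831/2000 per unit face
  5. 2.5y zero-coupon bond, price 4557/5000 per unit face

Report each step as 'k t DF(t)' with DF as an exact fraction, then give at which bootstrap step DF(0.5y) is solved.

1 1/2 9781/10000
2 1 4847/5000
3 3/2 9631/10000
4 2 1831/2000
5 5/2 4557/5000
DF(0.5y) is solved at step 1

step 1 [0.5y] zero: DF = P = 9781/10000 ≈ 0.978100
step 2 [1y] zero: DF = P = 4847/5000 ≈ 0.969400
step 3 [1.5y] swap r/2=41/3234: DF=(1 − 41/3234·(0.978100+0.969400))/(1+41/3234) = 9631/10000 ≈ 0.963100
step 4 [2y] zero: DF = P = 1831/2000 ≈ 0.915500
step 5 [2.5y] zero: DF = P = 4557/5000 ≈ 0.911400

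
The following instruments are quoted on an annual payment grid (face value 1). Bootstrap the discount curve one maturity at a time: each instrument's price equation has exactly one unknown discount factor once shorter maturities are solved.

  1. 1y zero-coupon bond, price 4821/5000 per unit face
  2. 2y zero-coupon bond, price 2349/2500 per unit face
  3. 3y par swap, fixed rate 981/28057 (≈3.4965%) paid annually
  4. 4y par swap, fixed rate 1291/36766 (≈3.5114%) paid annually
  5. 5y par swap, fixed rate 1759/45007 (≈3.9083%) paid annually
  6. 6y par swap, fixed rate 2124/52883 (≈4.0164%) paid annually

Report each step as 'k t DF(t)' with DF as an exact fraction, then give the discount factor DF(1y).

step 1 [1y] zero: DF = P = 4821/5000 ≈ 0.964200
step 2 [2y] zero: DF = P = 2349/2500 ≈ 0.939600
step 3 [3y] swap r/1=981/28057: DF=(1 − 981/28057·(0.964200+0.939600))/(1+981/28057) = 9019/10000 ≈ 0.901900
step 4 [4y] swap r/1=1291/36766: DF=(1 − 1291/36766·(0.964200+0.939600+0.901900))/(1+1291/36766) = 8709/10000 ≈ 0.870900
step 5 [5y] swap r/1=1759/45007: DF=(1 − 1759/45007·(0.964200+0.939600+0.901900+0.870900))/(1+1759/45007) = 8241/10000 ≈ 0.824100
step 6 [6y] swap r/1=2124/52883: DF=(1 − 2124/52883·(0.964200+0.939600+0.901900+0.870900+0.824100))/(1+2124/52883) = 1969/2500 ≈ 0.787600

1 1 4821/5000
2 2 2349/2500
3 3 9019/10000
4 4 8709/10000
5 5 8241/10000
6 6 1969/2500
DF(1y) = 4821/5000 ≈ 0.964200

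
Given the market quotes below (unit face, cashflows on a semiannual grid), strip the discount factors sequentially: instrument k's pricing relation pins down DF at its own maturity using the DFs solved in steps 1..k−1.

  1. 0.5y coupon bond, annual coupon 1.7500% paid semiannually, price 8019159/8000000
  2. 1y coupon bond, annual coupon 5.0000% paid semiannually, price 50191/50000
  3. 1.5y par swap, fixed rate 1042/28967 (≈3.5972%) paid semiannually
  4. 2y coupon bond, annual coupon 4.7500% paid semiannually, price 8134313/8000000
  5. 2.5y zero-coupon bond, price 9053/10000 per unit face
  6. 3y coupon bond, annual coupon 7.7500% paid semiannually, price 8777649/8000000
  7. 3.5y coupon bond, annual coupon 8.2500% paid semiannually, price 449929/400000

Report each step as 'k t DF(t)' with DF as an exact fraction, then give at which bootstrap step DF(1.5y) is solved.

1 1/2 9937/10000
2 1 9551/10000
3 3/2 9479/10000
4 2 463/500
5 5/2 9053/10000
6 3 8799/10000
7 7/2 8581/10000
DF(1.5y) is solved at step 3

step 1 [0.5y] bond c/2=7/800: DF=(8019159/8000000 − 7/800·(0))/(1+7/800) = 9937/10000 ≈ 0.993700
step 2 [1y] bond c/2=1/40: DF=(50191/50000 − 1/40·(0.993700))/(1+1/40) = 9551/10000 ≈ 0.955100
step 3 [1.5y] swap r/2=521/28967: DF=(1 − 521/28967·(0.993700+0.955100))/(1+521/28967) = 9479/10000 ≈ 0.947900
step 4 [2y] bond c/2=19/800: DF=(8134313/8000000 − 19/800·(0.993700+0.955100+0.947900))/(1+19/800) = 463/500 ≈ 0.926000
step 5 [2.5y] zero: DF = P = 9053/10000 ≈ 0.905300
step 6 [3y] bond c/2=31/800: DF=(8777649/8000000 − 31/800·(0.993700+0.955100+0.947900+0.926000+0.905300))/(1+31/800) = 8799/10000 ≈ 0.879900
step 7 [3.5y] bond c/2=33/800: DF=(449929/400000 − 33/800·(0.993700+0.955100+0.947900+0.926000+0.905300+0.879900))/(1+33/800) = 8581/10000 ≈ 0.858100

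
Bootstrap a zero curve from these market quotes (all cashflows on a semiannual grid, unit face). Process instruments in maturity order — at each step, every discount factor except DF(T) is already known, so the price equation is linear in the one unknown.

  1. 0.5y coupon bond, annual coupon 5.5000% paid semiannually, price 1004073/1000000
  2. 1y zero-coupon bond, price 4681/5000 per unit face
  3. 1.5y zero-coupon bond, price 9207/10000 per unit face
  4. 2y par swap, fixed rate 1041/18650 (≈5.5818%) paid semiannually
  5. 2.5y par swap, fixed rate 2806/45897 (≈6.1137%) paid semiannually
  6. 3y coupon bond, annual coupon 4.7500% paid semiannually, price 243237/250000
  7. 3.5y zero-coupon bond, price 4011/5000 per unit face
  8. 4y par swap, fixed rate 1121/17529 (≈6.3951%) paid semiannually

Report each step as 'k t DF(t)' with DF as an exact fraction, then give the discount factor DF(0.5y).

1 1/2 2443/2500
2 1 4681/5000
3 3/2 9207/10000
4 2 8959/10000
5 5/2 8597/10000
6 3 8439/10000
7 7/2 4011/5000
8 4 3879/5000
DF(0.5y) = 2443/2500 ≈ 0.977200

step 1 [0.5y] bond c/2=11/400: DF=(1004073/1000000 − 11/400·(0))/(1+11/400) = 2443/2500 ≈ 0.977200
step 2 [1y] zero: DF = P = 4681/5000 ≈ 0.936200
step 3 [1.5y] zero: DF = P = 9207/10000 ≈ 0.920700
step 4 [2y] swap r/2=1041/37300: DF=(1 − 1041/37300·(0.977200+0.936200+0.920700))/(1+1041/37300) = 8959/10000 ≈ 0.895900
step 5 [2.5y] swap r/2=1403/45897: DF=(1 − 1403/45897·(0.977200+0.936200+0.920700+0.895900))/(1+1403/45897) = 8597/10000 ≈ 0.859700
step 6 [3y] bond c/2=19/800: DF=(243237/250000 − 19/800·(0.977200+0.936200+0.920700+0.895900+0.859700))/(1+19/800) = 8439/10000 ≈ 0.843900
step 7 [3.5y] zero: DF = P = 4011/5000 ≈ 0.802200
step 8 [4y] swap r/2=1121/35058: DF=(1 − 1121/35058·(0.977200+0.936200+0.920700+0.895900+0.859700+0.843900+0.802200))/(1+1121/35058) = 3879/5000 ≈ 0.775800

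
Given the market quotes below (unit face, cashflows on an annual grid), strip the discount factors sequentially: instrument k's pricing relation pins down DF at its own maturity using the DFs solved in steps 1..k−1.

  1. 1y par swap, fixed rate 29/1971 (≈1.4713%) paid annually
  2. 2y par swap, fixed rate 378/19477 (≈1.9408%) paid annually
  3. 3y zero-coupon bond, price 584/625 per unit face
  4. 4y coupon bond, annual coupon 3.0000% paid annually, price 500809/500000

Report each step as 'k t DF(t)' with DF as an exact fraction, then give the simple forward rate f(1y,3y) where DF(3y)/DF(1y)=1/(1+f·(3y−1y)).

step 1 [1y] swap r/1=29/1971: DF=(1 − 29/1971·(0))/(1+29/1971) = 1971/2000 ≈ 0.985500
step 2 [2y] swap r/1=378/19477: DF=(1 − 378/19477·(0.985500))/(1+378/19477) = 4811/5000 ≈ 0.962200
step 3 [3y] zero: DF = P = 584/625 ≈ 0.934400
step 4 [4y] bond c/1=3/100: DF=(500809/500000 − 3/100·(0.985500+0.962200+0.934400))/(1+3/100) = 1777/2000 ≈ 0.888500

1 1 1971/2000
2 2 4811/5000
3 3 584/625
4 4 1777/2000
f(1y,3y) = ((1971/2000)/(584/625) − 1)/(2) = 7/256 ≈ 2.7344%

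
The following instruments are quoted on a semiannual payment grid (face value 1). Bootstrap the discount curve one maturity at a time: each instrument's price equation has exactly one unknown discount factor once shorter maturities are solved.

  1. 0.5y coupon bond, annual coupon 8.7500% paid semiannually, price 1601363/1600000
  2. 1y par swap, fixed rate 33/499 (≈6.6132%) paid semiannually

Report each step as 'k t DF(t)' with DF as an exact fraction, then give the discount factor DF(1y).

1 1/2 9589/10000
2 1 9373/10000
DF(1y) = 9373/10000 ≈ 0.937300

step 1 [0.5y] bond c/2=7/160: DF=(1601363/1600000 − 7/160·(0))/(1+7/160) = 9589/10000 ≈ 0.958900
step 2 [1y] swap r/2=33/998: DF=(1 − 33/998·(0.958900))/(1+33/998) = 9373/10000 ≈ 0.937300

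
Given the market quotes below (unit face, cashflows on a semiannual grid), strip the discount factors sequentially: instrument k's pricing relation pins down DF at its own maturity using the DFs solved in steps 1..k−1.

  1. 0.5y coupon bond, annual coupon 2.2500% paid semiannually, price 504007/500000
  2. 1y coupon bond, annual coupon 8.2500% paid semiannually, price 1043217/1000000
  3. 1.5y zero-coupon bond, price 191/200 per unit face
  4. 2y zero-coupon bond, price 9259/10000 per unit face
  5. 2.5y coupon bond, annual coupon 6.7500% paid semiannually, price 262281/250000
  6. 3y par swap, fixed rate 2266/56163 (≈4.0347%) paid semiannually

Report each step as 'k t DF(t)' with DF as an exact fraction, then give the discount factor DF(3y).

step 1 [0.5y] bond c/2=9/800: DF=(504007/500000 − 9/800·(0))/(1+9/800) = 623/625 ≈ 0.996800
step 2 [1y] bond c/2=33/800: DF=(1043217/1000000 − 33/800·(0.996800))/(1+33/800) = 1203/1250 ≈ 0.962400
step 3 [1.5y] zero: DF = P = 191/200 ≈ 0.955000
step 4 [2y] zero: DF = P = 9259/10000 ≈ 0.925900
step 5 [2.5y] bond c/2=27/800: DF=(262281/250000 − 27/800·(0.996800+0.962400+0.955000+0.925900))/(1+27/800) = 1779/2000 ≈ 0.889500
step 6 [3y] swap r/2=1133/56163: DF=(1 − 1133/56163·(0.996800+0.962400+0.955000+0.925900+0.889500))/(1+1133/56163) = 8867/10000 ≈ 0.886700

1 1/2 623/625
2 1 1203/1250
3 3/2 191/200
4 2 9259/10000
5 5/2 1779/2000
6 3 8867/10000
DF(3y) = 8867/10000 ≈ 0.886700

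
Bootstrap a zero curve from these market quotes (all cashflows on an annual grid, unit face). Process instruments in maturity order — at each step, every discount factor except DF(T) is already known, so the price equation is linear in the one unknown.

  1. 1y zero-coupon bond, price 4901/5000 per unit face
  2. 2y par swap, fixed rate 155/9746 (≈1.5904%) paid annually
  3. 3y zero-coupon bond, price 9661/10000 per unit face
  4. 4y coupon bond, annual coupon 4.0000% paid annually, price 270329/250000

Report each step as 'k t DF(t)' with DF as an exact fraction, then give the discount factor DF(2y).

step 1 [1y] zero: DF = P = 4901/5000 ≈ 0.980200
step 2 [2y] swap r/1=155/9746: DF=(1 − 155/9746·(0.980200))/(1+155/9746) = 969/1000 ≈ 0.969000
step 3 [3y] zero: DF = P = 9661/10000 ≈ 0.966100
step 4 [4y] bond c/1=1/25: DF=(270329/250000 − 1/25·(0.980200+0.969000+0.966100))/(1+1/25) = 2319/2500 ≈ 0.927600

1 1 4901/5000
2 2 969/1000
3 3 9661/10000
4 4 2319/2500
DF(2y) = 969/1000 ≈ 0.969000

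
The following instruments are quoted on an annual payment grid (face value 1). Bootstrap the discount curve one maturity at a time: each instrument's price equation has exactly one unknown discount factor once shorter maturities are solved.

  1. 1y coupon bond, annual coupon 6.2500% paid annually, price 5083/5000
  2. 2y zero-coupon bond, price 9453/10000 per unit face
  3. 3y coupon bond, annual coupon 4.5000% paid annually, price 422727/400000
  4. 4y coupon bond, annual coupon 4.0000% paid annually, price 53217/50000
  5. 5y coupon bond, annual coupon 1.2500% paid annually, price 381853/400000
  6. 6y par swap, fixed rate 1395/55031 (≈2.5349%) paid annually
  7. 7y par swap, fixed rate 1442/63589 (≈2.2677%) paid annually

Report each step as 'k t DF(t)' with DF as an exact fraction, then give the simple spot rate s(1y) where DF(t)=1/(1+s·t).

1 1 598/625
2 2 9453/10000
3 3 4647/5000
4 4 1829/2000
5 5 4483/5000
6 6 1721/2000
7 7 4279/5000
s(1y) = (1/(598/625) − 1)/(1) = 27/598 ≈ 4.5151%

step 1 [1y] bond c/1=1/16: DF=(5083/5000 − 1/16·(0))/(1+1/16) = 598/625 ≈ 0.956800
step 2 [2y] zero: DF = P = 9453/10000 ≈ 0.945300
step 3 [3y] bond c/1=9/200: DF=(422727/400000 − 9/200·(0.956800+0.945300))/(1+9/200) = 4647/5000 ≈ 0.929400
step 4 [4y] bond c/1=1/25: DF=(53217/50000 − 1/25·(0.956800+0.945300+0.929400))/(1+1/25) = 1829/2000 ≈ 0.914500
step 5 [5y] bond c/1=1/80: DF=(381853/400000 − 1/80·(0.956800+0.945300+0.929400+0.914500))/(1+1/80) = 4483/5000 ≈ 0.896600
step 6 [6y] swap r/1=1395/55031: DF=(1 − 1395/55031·(0.956800+0.945300+0.929400+0.914500+0.896600))/(1+1395/55031) = 1721/2000 ≈ 0.860500
step 7 [7y] swap r/1=1442/63589: DF=(1 − 1442/63589·(0.956800+0.945300+0.929400+0.914500+0.896600+0.860500))/(1+1442/63589) = 4279/5000 ≈ 0.855800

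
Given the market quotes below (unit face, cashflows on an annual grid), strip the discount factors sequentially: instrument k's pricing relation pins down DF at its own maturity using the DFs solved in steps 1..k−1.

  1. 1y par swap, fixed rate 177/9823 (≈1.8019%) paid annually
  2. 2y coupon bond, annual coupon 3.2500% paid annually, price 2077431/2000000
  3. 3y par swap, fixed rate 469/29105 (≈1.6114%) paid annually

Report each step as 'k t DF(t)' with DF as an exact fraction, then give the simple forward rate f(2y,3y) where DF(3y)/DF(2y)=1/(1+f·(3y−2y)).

1 1 9823/10000
2 2 9751/10000
3 3 9531/10000
f(2y,3y) = ((9751/10000)/(9531/10000) − 1)/(1) = 220/9531 ≈ 2.3083%

step 1 [1y] swap r/1=177/9823: DF=(1 − 177/9823·(0))/(1+177/9823) = 9823/10000 ≈ 0.982300
step 2 [2y] bond c/1=13/400: DF=(2077431/2000000 − 13/400·(0.982300))/(1+13/400) = 9751/10000 ≈ 0.975100
step 3 [3y] swap r/1=469/29105: DF=(1 − 469/29105·(0.982300+0.975100))/(1+469/29105) = 9531/10000 ≈ 0.953100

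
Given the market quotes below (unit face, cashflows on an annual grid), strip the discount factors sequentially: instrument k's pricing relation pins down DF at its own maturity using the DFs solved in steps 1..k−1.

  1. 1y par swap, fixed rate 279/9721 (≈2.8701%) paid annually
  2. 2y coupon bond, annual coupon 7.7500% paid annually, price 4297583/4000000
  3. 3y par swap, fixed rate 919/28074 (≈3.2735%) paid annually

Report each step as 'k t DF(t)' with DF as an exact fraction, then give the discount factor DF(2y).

step 1 [1y] swap r/1=279/9721: DF=(1 − 279/9721·(0))/(1+279/9721) = 9721/10000 ≈ 0.972100
step 2 [2y] bond c/1=31/400: DF=(4297583/4000000 − 31/400·(0.972100))/(1+31/400) = 1159/1250 ≈ 0.927200
step 3 [3y] swap r/1=919/28074: DF=(1 − 919/28074·(0.972100+0.927200))/(1+919/28074) = 9081/10000 ≈ 0.908100

1 1 9721/10000
2 2 1159/1250
3 3 9081/10000
DF(2y) = 1159/1250 ≈ 0.927200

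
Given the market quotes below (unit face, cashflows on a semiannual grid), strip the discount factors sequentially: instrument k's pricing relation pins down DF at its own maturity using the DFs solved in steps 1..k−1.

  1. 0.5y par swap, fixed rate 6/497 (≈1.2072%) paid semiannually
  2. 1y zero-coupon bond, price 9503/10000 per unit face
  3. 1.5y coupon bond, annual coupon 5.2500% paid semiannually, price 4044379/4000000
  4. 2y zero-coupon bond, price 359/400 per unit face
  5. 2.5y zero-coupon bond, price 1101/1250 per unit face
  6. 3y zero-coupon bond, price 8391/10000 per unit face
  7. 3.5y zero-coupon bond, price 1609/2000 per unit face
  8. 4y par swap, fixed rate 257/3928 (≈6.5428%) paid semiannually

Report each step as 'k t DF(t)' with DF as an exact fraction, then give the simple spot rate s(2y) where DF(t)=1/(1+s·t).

step 1 [0.5y] swap r/2=3/497: DF=(1 − 3/497·(0))/(1+3/497) = 497/500 ≈ 0.994000
step 2 [1y] zero: DF = P = 9503/10000 ≈ 0.950300
step 3 [1.5y] bond c/2=21/800: DF=(4044379/4000000 − 21/800·(0.994000+0.950300))/(1+21/800) = 1871/2000 ≈ 0.935500
step 4 [2y] zero: DF = P = 359/400 ≈ 0.897500
step 5 [2.5y] zero: DF = P = 1101/1250 ≈ 0.880800
step 6 [3y] zero: DF = P = 8391/10000 ≈ 0.839100
step 7 [3.5y] zero: DF = P = 1609/2000 ≈ 0.804500
step 8 [4y] swap r/2=257/7856: DF=(1 − 257/7856·(0.994000+0.950300+0.935500+0.897500+0.880800+0.839100+0.804500))/(1+257/7856) = 7687/10000 ≈ 0.768700

1 1/2 497/500
2 1 9503/10000
3 3/2 1871/2000
4 2 359/400
5 5/2 1101/1250
6 3 8391/10000
7 7/2 1609/2000
8 4 7687/10000
s(2y) = (1/(359/400) − 1)/(2) = 41/718 ≈ 5.7103%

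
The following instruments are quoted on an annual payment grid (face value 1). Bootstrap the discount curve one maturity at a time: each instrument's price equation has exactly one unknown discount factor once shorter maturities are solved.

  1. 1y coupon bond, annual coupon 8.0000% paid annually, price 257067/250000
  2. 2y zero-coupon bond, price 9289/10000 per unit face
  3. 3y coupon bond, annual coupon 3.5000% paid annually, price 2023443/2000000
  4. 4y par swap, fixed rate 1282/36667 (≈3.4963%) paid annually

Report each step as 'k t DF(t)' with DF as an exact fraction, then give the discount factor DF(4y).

1 1 9521/10000
2 2 9289/10000
3 3 9139/10000
4 4 4359/5000
DF(4y) = 4359/5000 ≈ 0.871800

step 1 [1y] bond c/1=2/25: DF=(257067/250000 − 2/25·(0))/(1+2/25) = 9521/10000 ≈ 0.952100
step 2 [2y] zero: DF = P = 9289/10000 ≈ 0.928900
step 3 [3y] bond c/1=7/200: DF=(2023443/2000000 − 7/200·(0.952100+0.928900))/(1+7/200) = 9139/10000 ≈ 0.913900
step 4 [4y] swap r/1=1282/36667: DF=(1 − 1282/36667·(0.952100+0.928900+0.913900))/(1+1282/36667) = 4359/5000 ≈ 0.871800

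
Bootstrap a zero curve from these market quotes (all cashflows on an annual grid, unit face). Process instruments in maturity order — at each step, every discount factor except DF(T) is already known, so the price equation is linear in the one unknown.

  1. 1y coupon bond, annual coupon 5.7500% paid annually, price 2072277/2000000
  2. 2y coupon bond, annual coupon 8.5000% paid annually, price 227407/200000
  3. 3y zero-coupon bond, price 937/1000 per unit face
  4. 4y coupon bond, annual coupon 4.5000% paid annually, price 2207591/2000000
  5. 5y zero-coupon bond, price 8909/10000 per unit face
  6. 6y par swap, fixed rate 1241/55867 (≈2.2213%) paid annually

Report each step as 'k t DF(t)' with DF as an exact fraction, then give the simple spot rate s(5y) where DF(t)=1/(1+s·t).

1 1 4899/5000
2 2 607/625
3 3 937/1000
4 4 9319/10000
5 5 8909/10000
6 6 8759/10000
s(5y) = (1/(8909/10000) − 1)/(5) = 1091/44545 ≈ 2.4492%

step 1 [1y] bond c/1=23/400: DF=(2072277/2000000 − 23/400·(0))/(1+23/400) = 4899/5000 ≈ 0.979800
step 2 [2y] bond c/1=17/200: DF=(227407/200000 − 17/200·(0.979800))/(1+17/200) = 607/625 ≈ 0.971200
step 3 [3y] zero: DF = P = 937/1000 ≈ 0.937000
step 4 [4y] bond c/1=9/200: DF=(2207591/2000000 − 9/200·(0.979800+0.971200+0.937000))/(1+9/200) = 9319/10000 ≈ 0.931900
step 5 [5y] zero: DF = P = 8909/10000 ≈ 0.890900
step 6 [6y] swap r/1=1241/55867: DF=(1 − 1241/55867·(0.979800+0.971200+0.937000+0.931900+0.890900))/(1+1241/55867) = 8759/10000 ≈ 0.875900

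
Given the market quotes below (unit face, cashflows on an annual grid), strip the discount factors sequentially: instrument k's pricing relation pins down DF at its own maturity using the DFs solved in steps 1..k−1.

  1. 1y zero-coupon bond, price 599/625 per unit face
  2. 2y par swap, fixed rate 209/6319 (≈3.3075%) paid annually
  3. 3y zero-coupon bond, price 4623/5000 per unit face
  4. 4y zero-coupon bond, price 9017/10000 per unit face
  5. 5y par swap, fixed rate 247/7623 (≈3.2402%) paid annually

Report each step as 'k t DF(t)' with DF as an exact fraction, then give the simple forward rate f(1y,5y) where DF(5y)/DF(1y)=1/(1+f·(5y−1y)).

step 1 [1y] zero: DF = P = 599/625 ≈ 0.958400
step 2 [2y] swap r/1=209/6319: DF=(1 − 209/6319·(0.958400))/(1+209/6319) = 9373/10000 ≈ 0.937300
step 3 [3y] zero: DF = P = 4623/5000 ≈ 0.924600
step 4 [4y] zero: DF = P = 9017/10000 ≈ 0.901700
step 5 [5y] swap r/1=247/7623: DF=(1 − 247/7623·(0.958400+0.937300+0.924600+0.901700))/(1+247/7623) = 4259/5000 ≈ 0.851800

1 1 599/625
2 2 9373/10000
3 3 4623/5000
4 4 9017/10000
5 5 4259/5000
f(1y,5y) = ((599/625)/(4259/5000) − 1)/(4) = 533/17036 ≈ 3.1287%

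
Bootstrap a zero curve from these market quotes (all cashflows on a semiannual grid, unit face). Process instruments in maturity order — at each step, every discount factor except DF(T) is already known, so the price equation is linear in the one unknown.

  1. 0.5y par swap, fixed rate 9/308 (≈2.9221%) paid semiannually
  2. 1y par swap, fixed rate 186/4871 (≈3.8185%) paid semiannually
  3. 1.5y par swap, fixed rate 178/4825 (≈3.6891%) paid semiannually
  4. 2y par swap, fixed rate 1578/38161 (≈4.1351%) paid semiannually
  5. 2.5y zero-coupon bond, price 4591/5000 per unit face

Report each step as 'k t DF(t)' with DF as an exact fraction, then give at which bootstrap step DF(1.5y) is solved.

1 1/2 616/625
2 1 2407/2500
3 3/2 4733/5000
4 2 9211/10000
5 5/2 4591/5000
DF(1.5y) is solved at step 3

step 1 [0.5y] swap r/2=9/616: DF=(1 − 9/616·(0))/(1+9/616) = 616/625 ≈ 0.985600
step 2 [1y] swap r/2=93/4871: DF=(1 − 93/4871·(0.985600))/(1+93/4871) = 2407/2500 ≈ 0.962800
step 3 [1.5y] swap r/2=89/4825: DF=(1 − 89/4825·(0.985600+0.962800))/(1+89/4825) = 4733/5000 ≈ 0.946600
step 4 [2y] swap r/2=789/38161: DF=(1 − 789/38161·(0.985600+0.962800+0.946600))/(1+789/38161) = 9211/10000 ≈ 0.921100
step 5 [2.5y] zero: DF = P = 4591/5000 ≈ 0.918200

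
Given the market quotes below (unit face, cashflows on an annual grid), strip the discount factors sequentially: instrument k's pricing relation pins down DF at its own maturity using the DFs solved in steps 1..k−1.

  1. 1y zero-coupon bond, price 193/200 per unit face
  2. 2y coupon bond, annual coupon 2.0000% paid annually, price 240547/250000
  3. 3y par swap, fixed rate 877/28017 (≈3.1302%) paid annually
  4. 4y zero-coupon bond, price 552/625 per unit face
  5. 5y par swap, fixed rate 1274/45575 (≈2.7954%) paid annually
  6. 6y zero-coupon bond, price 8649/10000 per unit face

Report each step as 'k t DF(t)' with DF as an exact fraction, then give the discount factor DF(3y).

1 1 193/200
2 2 2311/2500
3 3 9123/10000
4 4 552/625
5 5 4363/5000
6 6 8649/10000
DF(3y) = 9123/10000 ≈ 0.912300

step 1 [1y] zero: DF = P = 193/200 ≈ 0.965000
step 2 [2y] bond c/1=1/50: DF=(240547/250000 − 1/50·(0.965000))/(1+1/50) = 2311/2500 ≈ 0.924400
step 3 [3y] swap r/1=877/28017: DF=(1 − 877/28017·(0.965000+0.924400))/(1+877/28017) = 9123/10000 ≈ 0.912300
step 4 [4y] zero: DF = P = 552/625 ≈ 0.883200
step 5 [5y] swap r/1=1274/45575: DF=(1 − 1274/45575·(0.965000+0.924400+0.912300+0.883200))/(1+1274/45575) = 4363/5000 ≈ 0.872600
step 6 [6y] zero: DF = P = 8649/10000 ≈ 0.864900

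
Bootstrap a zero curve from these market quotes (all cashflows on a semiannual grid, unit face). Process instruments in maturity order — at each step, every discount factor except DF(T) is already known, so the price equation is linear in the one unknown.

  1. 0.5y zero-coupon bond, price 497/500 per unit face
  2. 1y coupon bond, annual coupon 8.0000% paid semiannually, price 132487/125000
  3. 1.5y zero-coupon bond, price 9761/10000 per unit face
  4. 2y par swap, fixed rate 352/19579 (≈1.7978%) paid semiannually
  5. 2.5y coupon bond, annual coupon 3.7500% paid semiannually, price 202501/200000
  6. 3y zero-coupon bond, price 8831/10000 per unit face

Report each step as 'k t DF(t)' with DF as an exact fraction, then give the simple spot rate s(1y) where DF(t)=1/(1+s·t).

1 1/2 497/500
2 1 9809/10000
3 3/2 9761/10000
4 2 603/625
5 5/2 4609/5000
6 3 8831/10000
s(1y) = (1/(9809/10000) − 1)/(1) = 191/9809 ≈ 1.9472%

step 1 [0.5y] zero: DF = P = 497/500 ≈ 0.994000
step 2 [1y] bond c/2=1/25: DF=(132487/125000 − 1/25·(0.994000))/(1+1/25) = 9809/10000 ≈ 0.980900
step 3 [1.5y] zero: DF = P = 9761/10000 ≈ 0.976100
step 4 [2y] swap r/2=176/19579: DF=(1 − 176/19579·(0.994000+0.980900+0.976100))/(1+176/19579) = 603/625 ≈ 0.964800
step 5 [2.5y] bond c/2=3/160: DF=(202501/200000 − 3/160·(0.994000+0.980900+0.976100+0.964800))/(1+3/160) = 4609/5000 ≈ 0.921800
step 6 [3y] zero: DF = P = 8831/10000 ≈ 0.883100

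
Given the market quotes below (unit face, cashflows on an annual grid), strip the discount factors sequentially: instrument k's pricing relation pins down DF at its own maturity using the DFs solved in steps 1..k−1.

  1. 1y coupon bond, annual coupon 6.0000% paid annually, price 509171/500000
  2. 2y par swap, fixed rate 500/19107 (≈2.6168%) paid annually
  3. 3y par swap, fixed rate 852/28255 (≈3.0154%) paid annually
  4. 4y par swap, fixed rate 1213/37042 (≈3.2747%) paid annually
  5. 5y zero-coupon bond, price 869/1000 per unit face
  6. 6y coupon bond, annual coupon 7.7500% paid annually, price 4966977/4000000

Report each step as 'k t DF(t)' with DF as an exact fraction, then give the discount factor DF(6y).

step 1 [1y] bond c/1=3/50: DF=(509171/500000 − 3/50·(0))/(1+3/50) = 9607/10000 ≈ 0.960700
step 2 [2y] swap r/1=500/19107: DF=(1 − 500/19107·(0.960700))/(1+500/19107) = 19/20 ≈ 0.950000
step 3 [3y] swap r/1=852/28255: DF=(1 − 852/28255·(0.960700+0.950000))/(1+852/28255) = 2287/2500 ≈ 0.914800
step 4 [4y] swap r/1=1213/37042: DF=(1 − 1213/37042·(0.960700+0.950000+0.914800))/(1+1213/37042) = 8787/10000 ≈ 0.878700
step 5 [5y] zero: DF = P = 869/1000 ≈ 0.869000
step 6 [6y] bond c/1=31/400: DF=(4966977/4000000 − 31/400·(0.960700+0.950000+0.914800+0.878700+0.869000))/(1+31/400) = 1647/2000 ≈ 0.823500

1 1 9607/10000
2 2 19/20
3 3 2287/2500
4 4 8787/10000
5 5 869/1000
6 6 1647/2000
DF(6y) = 1647/2000 ≈ 0.823500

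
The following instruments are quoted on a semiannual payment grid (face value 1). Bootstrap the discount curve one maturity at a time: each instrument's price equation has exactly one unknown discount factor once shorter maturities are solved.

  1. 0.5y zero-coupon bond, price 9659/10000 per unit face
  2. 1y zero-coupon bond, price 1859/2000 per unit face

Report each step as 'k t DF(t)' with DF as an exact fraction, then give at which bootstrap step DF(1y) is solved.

step 1 [0.5y] zero: DF = P = 9659/10000 ≈ 0.965900
step 2 [1y] zero: DF = P = 1859/2000 ≈ 0.929500

1 1/2 9659/10000
2 1 1859/2000
DF(1y) is solved at step 2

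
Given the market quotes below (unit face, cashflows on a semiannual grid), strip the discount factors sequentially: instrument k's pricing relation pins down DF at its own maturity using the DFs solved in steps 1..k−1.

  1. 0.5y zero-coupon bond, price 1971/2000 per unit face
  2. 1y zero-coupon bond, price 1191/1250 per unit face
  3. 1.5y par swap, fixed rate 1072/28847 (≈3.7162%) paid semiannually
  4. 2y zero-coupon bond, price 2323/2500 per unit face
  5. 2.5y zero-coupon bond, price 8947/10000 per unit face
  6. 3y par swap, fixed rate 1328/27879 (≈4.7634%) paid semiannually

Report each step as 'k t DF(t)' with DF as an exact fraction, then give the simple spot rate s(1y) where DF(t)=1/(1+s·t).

step 1 [0.5y] zero: DF = P = 1971/2000 ≈ 0.985500
step 2 [1y] zero: DF = P = 1191/1250 ≈ 0.952800
step 3 [1.5y] swap r/2=536/28847: DF=(1 − 536/28847·(0.985500+0.952800))/(1+536/28847) = 1183/1250 ≈ 0.946400
step 4 [2y] zero: DF = P = 2323/2500 ≈ 0.929200
step 5 [2.5y] zero: DF = P = 8947/10000 ≈ 0.894700
step 6 [3y] swap r/2=664/27879: DF=(1 − 664/27879·(0.985500+0.952800+0.946400+0.929200+0.894700))/(1+664/27879) = 542/625 ≈ 0.867200

1 1/2 1971/2000
2 1 1191/1250
3 3/2 1183/1250
4 2 2323/2500
5 5/2 8947/10000
6 3 542/625
s(1y) = (1/(1191/1250) − 1)/(1) = 59/1191 ≈ 4.9538%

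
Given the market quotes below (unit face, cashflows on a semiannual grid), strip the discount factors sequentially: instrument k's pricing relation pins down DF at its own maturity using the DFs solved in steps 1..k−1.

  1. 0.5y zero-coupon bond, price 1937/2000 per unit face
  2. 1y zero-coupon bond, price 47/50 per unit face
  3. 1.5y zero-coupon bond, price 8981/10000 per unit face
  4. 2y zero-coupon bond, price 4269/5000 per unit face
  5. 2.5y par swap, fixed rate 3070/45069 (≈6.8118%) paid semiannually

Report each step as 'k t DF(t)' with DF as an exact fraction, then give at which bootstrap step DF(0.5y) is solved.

1 1/2 1937/2000
2 1 47/50
3 3/2 8981/10000
4 2 4269/5000
5 5/2 1693/2000
DF(0.5y) is solved at step 1

step 1 [0.5y] zero: DF = P = 1937/2000 ≈ 0.968500
step 2 [1y] zero: DF = P = 47/50 ≈ 0.940000
step 3 [1.5y] zero: DF = P = 8981/10000 ≈ 0.898100
step 4 [2y] zero: DF = P = 4269/5000 ≈ 0.853800
step 5 [2.5y] swap r/2=1535/45069: DF=(1 − 1535/45069·(0.968500+0.940000+0.898100+0.853800))/(1+1535/45069) = 1693/2000 ≈ 0.846500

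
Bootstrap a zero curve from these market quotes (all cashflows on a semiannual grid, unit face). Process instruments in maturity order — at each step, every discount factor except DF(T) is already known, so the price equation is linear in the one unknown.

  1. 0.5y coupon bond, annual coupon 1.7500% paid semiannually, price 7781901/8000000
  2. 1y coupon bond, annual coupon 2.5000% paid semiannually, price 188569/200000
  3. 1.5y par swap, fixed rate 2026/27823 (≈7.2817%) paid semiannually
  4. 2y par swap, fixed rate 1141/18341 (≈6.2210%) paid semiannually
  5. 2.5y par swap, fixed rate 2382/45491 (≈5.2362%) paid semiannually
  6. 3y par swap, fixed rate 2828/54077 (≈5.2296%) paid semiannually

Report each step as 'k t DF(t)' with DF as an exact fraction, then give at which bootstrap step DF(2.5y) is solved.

1 1/2 9643/10000
2 1 9193/10000
3 3/2 8987/10000
4 2 8859/10000
5 5/2 8809/10000
6 3 4293/5000
DF(2.5y) is solved at step 5

step 1 [0.5y] bond c/2=7/800: DF=(7781901/8000000 − 7/800·(0))/(1+7/800) = 9643/10000 ≈ 0.964300
step 2 [1y] bond c/2=1/80: DF=(188569/200000 − 1/80·(0.964300))/(1+1/80) = 9193/10000 ≈ 0.919300
step 3 [1.5y] swap r/2=1013/27823: DF=(1 − 1013/27823·(0.964300+0.919300))/(1+1013/27823) = 8987/10000 ≈ 0.898700
step 4 [2y] swap r/2=1141/36682: DF=(1 − 1141/36682·(0.964300+0.919300+0.898700))/(1+1141/36682) = 8859/10000 ≈ 0.885900
step 5 [2.5y] swap r/2=1191/45491: DF=(1 − 1191/45491·(0.964300+0.919300+0.898700+0.885900))/(1+1191/45491) = 8809/10000 ≈ 0.880900
step 6 [3y] swap r/2=1414/54077: DF=(1 − 1414/54077·(0.964300+0.919300+0.898700+0.885900+0.880900))/(1+1414/54077) = 4293/5000 ≈ 0.858600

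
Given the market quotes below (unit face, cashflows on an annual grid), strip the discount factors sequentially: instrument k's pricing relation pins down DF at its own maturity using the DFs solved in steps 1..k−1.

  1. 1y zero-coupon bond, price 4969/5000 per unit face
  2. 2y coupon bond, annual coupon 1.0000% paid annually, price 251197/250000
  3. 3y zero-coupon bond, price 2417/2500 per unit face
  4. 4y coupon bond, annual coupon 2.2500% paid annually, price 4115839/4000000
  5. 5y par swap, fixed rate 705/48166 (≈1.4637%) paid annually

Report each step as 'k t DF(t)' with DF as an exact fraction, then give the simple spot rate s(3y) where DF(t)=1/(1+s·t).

1 1 4969/5000
2 2 197/200
3 3 2417/2500
4 4 1883/2000
5 5 1859/2000
s(3y) = (1/(2417/2500) − 1)/(3) = 83/7251 ≈ 1.1447%

step 1 [1y] zero: DF = P = 4969/5000 ≈ 0.993800
step 2 [2y] bond c/1=1/100: DF=(251197/250000 − 1/100·(0.993800))/(1+1/100) = 197/200 ≈ 0.985000
step 3 [3y] zero: DF = P = 2417/2500 ≈ 0.966800
step 4 [4y] bond c/1=9/400: DF=(4115839/4000000 − 9/400·(0.993800+0.985000+0.966800))/(1+9/400) = 1883/2000 ≈ 0.941500
step 5 [5y] swap r/1=705/48166: DF=(1 − 705/48166·(0.993800+0.985000+0.966800+0.941500))/(1+705/48166) = 1859/2000 ≈ 0.929500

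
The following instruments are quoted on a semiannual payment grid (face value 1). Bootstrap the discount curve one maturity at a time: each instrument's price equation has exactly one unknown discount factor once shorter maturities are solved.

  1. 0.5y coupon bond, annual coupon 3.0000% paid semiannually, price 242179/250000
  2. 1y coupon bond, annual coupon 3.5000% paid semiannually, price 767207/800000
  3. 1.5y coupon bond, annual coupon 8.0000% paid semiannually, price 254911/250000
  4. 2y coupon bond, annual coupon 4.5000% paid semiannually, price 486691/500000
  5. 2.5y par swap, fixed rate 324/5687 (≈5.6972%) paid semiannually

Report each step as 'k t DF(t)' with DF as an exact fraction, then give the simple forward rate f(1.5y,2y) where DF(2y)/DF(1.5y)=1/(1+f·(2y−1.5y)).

step 1 [0.5y] bond c/2=3/200: DF=(242179/250000 − 3/200·(0))/(1+3/200) = 1193/1250 ≈ 0.954400
step 2 [1y] bond c/2=7/400: DF=(767207/800000 − 7/400·(0.954400))/(1+7/400) = 9261/10000 ≈ 0.926100
step 3 [1.5y] bond c/2=1/25: DF=(254911/250000 − 1/25·(0.954400+0.926100))/(1+1/25) = 9081/10000 ≈ 0.908100
step 4 [2y] bond c/2=9/400: DF=(486691/500000 − 9/400·(0.954400+0.926100+0.908100))/(1+9/400) = 4453/5000 ≈ 0.890600
step 5 [2.5y] swap r/2=162/5687: DF=(1 − 162/5687·(0.954400+0.926100+0.908100+0.890600))/(1+162/5687) = 544/625 ≈ 0.870400

1 1/2 1193/1250
2 1 9261/10000
3 3/2 9081/10000
4 2 4453/5000
5 5/2 544/625
f(1.5y,2y) = ((9081/10000)/(4453/5000) − 1)/(1/2) = 175/4453 ≈ 3.9299%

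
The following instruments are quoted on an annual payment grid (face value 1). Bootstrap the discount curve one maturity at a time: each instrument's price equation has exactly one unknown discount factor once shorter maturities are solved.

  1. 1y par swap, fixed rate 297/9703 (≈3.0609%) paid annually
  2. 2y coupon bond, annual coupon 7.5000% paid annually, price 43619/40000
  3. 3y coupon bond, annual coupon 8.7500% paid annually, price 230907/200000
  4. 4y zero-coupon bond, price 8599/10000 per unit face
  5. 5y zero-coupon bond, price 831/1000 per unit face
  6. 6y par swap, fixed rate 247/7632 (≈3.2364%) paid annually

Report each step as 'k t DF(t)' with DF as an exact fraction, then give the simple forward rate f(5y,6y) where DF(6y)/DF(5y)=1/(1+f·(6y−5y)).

step 1 [1y] swap r/1=297/9703: DF=(1 − 297/9703·(0))/(1+297/9703) = 9703/10000 ≈ 0.970300
step 2 [2y] bond c/1=3/40: DF=(43619/40000 − 3/40·(0.970300))/(1+3/40) = 9467/10000 ≈ 0.946700
step 3 [3y] bond c/1=7/80: DF=(230907/200000 − 7/80·(0.970300+0.946700))/(1+7/80) = 4537/5000 ≈ 0.907400
step 4 [4y] zero: DF = P = 8599/10000 ≈ 0.859900
step 5 [5y] zero: DF = P = 831/1000 ≈ 0.831000
step 6 [6y] swap r/1=247/7632: DF=(1 − 247/7632·(0.970300+0.946700+0.907400+0.859900+0.831000))/(1+247/7632) = 8271/10000 ≈ 0.827100

1 1 9703/10000
2 2 9467/10000
3 3 4537/5000
4 4 8599/10000
5 5 831/1000
6 6 8271/10000
f(5y,6y) = ((831/1000)/(8271/10000) − 1)/(1) = 13/2757 ≈ 0.4715%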